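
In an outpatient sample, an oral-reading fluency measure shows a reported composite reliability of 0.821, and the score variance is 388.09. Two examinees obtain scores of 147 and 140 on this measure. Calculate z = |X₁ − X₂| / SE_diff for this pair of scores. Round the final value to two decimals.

0.59

σ = 388.09^(1/2) = 19.7000
The standard error of measurement is 19.7000*√(1 − 0.8210) ≃ 19.7000*0.4231 ≃ 8.3348.
SE_diff = SEM * √2 ≃ 8.3348 * 1.4142 ≃ 11.7871
z = 7 / 11.7871 ≃ 0.5939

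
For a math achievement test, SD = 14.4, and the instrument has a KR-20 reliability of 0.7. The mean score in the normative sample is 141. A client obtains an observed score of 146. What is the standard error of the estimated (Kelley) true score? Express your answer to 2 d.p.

SE_est = SD × √(r(1 − r)) = 14.4000 × √0.2100 ≃ 14.4000 × 0.4583 ≃ 6.5989

6.60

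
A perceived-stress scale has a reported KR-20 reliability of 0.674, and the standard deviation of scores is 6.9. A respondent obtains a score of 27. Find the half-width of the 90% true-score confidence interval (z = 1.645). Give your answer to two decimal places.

SEM = 6.900 × √(1 − 0.674) = 6.900 × √0.326 ≈ 6.900 × 0.571 ≈ 3.940
1.645 × SEM ≈ 6.481

6.48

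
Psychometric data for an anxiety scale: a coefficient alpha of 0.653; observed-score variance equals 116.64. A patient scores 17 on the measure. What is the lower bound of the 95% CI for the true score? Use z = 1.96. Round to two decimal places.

SD = √116.64 ≈ 10.8000
SEM = 10.8000 × √(1 − 0.6530) = 10.8000 × √0.3470 ≈ 10.8000 × 0.5891 ≈ 6.3619
Half-width = 1.96×6.3619 ≈ 12.4694
Lower bound: 17 − 12.4694 = 4.5306

4.53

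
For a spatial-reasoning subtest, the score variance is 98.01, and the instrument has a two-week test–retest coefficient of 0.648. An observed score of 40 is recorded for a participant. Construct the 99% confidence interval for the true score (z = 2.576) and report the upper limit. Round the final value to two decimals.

55.13

SD = √98.01 = 9.900
The standard error of measurement is 9.900·√(1 − 0.648) ≈ 9.900·0.593 ≈ 5.874.
Half-width = 2.576·5.874 ≈ 15.130
Upper bound: 40 + 15.130 = 55.130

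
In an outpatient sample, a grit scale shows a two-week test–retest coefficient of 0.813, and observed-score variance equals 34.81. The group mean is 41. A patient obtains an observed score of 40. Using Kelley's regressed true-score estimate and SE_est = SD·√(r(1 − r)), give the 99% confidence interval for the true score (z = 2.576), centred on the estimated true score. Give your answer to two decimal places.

[34.26, 46.11]

SD = √34.81 ≈ 5.900
Estimated true score = 0.813·40 + (1 − 0.813)·41 ≈ 40.187
SE_est = 5.900·√(0.813·0.187) ≈ 2.300
CI = 40.187 ± 2.576 · 2.300 → [34.261, 46.113]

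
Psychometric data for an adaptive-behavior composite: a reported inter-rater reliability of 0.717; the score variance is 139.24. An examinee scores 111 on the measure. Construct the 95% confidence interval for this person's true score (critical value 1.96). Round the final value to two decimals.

[98.70, 123.30]

SD = √139.24 = 11.800
SEM = 11.800×√(1 − 0.717) ≈ 6.277
Half-width = 1.96×6.277 ≈ 12.304
CI = 111 ± 12.304 → [98.696, 123.304]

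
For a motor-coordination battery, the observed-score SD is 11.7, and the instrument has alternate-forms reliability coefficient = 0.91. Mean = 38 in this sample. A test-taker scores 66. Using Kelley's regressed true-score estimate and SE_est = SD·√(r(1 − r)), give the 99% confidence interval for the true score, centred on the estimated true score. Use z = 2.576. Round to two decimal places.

T̂ = r·X + (1 − r)·M = 0.9100·66 + 0.0900·38 = 60.0600 + 3.4200 ≈ 63.4800
SE_est = SD · √(r(1 − r)) = 11.7000 · √0.0819 ≈ 11.7000 · 0.2862 ≈ 3.3483
CI = 63.4800 ± 2.576 · 3.3483 → [54.8547, 72.1053]

[54.85, 72.11]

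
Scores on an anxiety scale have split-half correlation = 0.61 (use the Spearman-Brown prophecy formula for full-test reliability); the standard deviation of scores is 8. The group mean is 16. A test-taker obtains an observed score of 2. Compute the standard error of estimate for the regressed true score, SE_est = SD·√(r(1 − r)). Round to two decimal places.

3.43

Full-length reliability (Spearman-Brown) = 2(0.61)/(1+0.61) ≈ 0.7578
SE_est = SD * √(r(1 − r)) = 8.0000 * √0.1836 ≈ 8.0000 * 0.4284 ≈ 3.4275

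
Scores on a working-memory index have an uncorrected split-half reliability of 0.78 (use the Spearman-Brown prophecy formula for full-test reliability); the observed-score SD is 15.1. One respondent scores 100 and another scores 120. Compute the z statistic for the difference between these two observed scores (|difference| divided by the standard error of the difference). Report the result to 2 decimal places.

Spearman-Brown: r = 2(0.78) / (1 + 0.78) = 1.56000 / 1.78000 ≈ 0.87640
SEM = 15.10000 × √(1 − 0.87640) = 15.10000 × √0.12360 ≈ 15.10000 × 0.35156 ≈ 5.30858
SE_diff = SEM × √2 ≈ 5.30858 × 1.41421 ≈ 7.50746
z = |100 − 120| / 7.50746 = 20 / 7.50746 ≈ 2.66402

2.66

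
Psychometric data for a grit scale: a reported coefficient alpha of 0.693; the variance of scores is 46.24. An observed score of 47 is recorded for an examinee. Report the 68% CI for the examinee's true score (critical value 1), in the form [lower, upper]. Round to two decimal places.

SD = √46.24 = 6.80000
SEM = 6.80000·√(1 − 0.69300) ≈ 3.76772
Margin = 1 · 3.76772 ≈ 3.76772
Interval: (43.23228, 50.76772)

[43.23, 50.77]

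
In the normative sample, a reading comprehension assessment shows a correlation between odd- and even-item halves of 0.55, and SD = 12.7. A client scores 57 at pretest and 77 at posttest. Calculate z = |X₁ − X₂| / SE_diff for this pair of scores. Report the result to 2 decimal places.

2.07

Full-length reliability (Spearman-Brown) = 2(0.55)/(1+0.55) ≈ 0.7097
SEM = 12.7000 × √(1 − 0.7097) = 12.7000 × √0.2903 ≈ 12.7000 × 0.5388 ≈ 6.8430
Standard error of the difference = 6.8430·√2 ≈ 9.6774
z = 20 / 9.6774 ≈ 2.0667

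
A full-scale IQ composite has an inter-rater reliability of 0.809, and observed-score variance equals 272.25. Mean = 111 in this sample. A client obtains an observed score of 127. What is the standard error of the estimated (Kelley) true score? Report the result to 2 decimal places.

σ = 272.25^(1/2) = 16.500
SE_est = 16.500·√[r(1 − r)] ≈ 6.486

6.49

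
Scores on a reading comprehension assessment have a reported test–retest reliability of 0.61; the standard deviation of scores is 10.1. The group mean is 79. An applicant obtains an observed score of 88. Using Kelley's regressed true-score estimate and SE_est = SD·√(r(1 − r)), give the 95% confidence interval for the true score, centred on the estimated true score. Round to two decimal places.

Estimated true score = 0.6100×88 + (1 − 0.6100)×79 ≈ 84.4900
SE_est = 10.1000·√[r(1 − r)] ≈ 4.9263
95% CI: 84.4900 ± 9.6555 ≈ (74.8345, 94.1455)

[74.83, 94.15]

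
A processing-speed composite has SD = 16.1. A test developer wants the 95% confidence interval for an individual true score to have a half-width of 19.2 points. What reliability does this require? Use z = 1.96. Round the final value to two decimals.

0.63

Required SEM = 19.2 / 1.96 ≈ 9.796
Required reliability = 1 − (SEM/SD)² = 1 − 0.370 ≈ 0.630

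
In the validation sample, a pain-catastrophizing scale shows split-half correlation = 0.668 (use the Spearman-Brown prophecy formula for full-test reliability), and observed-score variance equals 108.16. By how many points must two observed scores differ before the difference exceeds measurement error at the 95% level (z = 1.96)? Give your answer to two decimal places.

SD = √108.16 ≃ 10.4000
r_full = 2·0.668 / (1 + 0.668) ≃ 0.8010
SEM = 10.4000·√(1 − 0.8010) ≃ 4.6399
Standard error of the difference = 4.6399·√2 ≃ 6.5617
Smallest detectable difference = 1.96·6.5617 ≃ 12.8610

12.86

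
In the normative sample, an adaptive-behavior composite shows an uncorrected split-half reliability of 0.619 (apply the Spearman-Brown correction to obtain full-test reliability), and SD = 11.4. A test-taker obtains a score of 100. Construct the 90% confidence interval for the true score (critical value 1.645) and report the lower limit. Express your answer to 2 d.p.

90.90

r_full = 2·0.619 / (1 + 0.619) ≈ 0.7647
The standard error of measurement is 11.4000*√(1 − 0.7647) ≈ 11.4000*0.4851 ≈ 5.5302.
1.645 * SEM ≈ 9.0972
Lower bound: 100 − 9.0972 = 90.9028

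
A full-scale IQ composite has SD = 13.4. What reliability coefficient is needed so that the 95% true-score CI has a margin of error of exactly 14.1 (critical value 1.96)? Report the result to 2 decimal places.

SEM needed = half-width / z = 14.1/1.96 ≃ 7.19388
r = 1 − (SEM / SD)² = 1 − (7.19388 / 13.4)² ≃ 1 − 0.28821 ≃ 0.71179

0.71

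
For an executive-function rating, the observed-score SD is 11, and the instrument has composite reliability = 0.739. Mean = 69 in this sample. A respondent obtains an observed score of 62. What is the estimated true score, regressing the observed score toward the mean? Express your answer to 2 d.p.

63.83

Estimated true score = 0.7390·62 + (1 − 0.7390)·69 ≈ 63.8270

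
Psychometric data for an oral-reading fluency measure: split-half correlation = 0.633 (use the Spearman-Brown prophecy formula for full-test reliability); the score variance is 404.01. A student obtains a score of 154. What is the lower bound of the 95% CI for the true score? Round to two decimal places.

135.32

SD = √404.01 = 20.1000
Full-length reliability (Spearman-Brown) = 2(0.633)/(1+0.633) ≈ 0.7753
SEM = 20.1000×√(1 − 0.7753) ≈ 9.5288
Half-width = 1.96×9.5288 ≈ 18.6764
Lower limit = 154 − 18.6764 ≈ 135.3236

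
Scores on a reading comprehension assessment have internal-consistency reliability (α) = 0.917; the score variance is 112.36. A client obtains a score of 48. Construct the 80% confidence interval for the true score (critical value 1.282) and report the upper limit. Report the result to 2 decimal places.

51.92

SD = √112.36 = 10.600
The standard error of measurement is 10.600*√(1 − 0.917) ≈ 10.600*0.288 ≈ 3.054.
1.282 * SEM ≈ 3.915
Upper bound: 48 + 3.915 = 51.915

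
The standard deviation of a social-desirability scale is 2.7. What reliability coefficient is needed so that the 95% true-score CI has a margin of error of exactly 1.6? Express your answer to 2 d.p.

Required SEM = 1.6 / 1.96 ≈ 0.8163
r = 1 − (SEM / SD)² = 1 − (0.8163 / 2.7)² ≈ 1 − 0.0914 ≈ 0.9086

0.91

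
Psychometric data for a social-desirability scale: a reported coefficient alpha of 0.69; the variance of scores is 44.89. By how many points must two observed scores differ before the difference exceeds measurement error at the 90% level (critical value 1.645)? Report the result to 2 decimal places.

8.68

SD = √44.89 ≃ 6.700
The standard error of measurement is 6.700·√(1 − 0.690) ≃ 6.700·0.557 ≃ 3.730.
SE_diff = √2 · SEM ≃ 5.276
Smallest detectable difference = 1.645·5.276 ≃ 8.678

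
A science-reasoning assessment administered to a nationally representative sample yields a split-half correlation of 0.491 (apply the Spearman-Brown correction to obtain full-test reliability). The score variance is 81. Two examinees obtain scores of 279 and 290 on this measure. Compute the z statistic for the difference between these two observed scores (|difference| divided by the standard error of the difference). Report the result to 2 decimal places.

σ = 81^(1/2) = 9.0000
Full-length reliability (Spearman-Brown) = 2(0.491)/(1+0.491) ≃ 0.6586
SEM = 9.0000 · √(1 − 0.6586) = 9.0000 · √0.3414 ≃ 9.0000 · 0.5843 ≃ 5.2585
SE_diff = √2 · SEM ≃ 7.4367
z = |279 − 290| / 7.4367 = 11 / 7.4367 ≃ 1.4792

1.48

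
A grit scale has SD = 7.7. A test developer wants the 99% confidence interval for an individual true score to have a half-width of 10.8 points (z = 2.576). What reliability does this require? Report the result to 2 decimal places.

0.70

SEM needed = half-width / z = 10.8/2.576 ≈ 4.19255
r = 1 − (SEM / SD)² = 1 − (4.19255 / 7.7)² ≈ 1 − 0.29647 ≈ 0.70353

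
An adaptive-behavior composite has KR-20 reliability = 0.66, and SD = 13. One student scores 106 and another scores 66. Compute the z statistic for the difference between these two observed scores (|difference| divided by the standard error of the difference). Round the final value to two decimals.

SEM = 13.000 × √(1 − 0.660) = 13.000 × √0.340 ≈ 13.000 × 0.583 ≈ 7.580
Standard error of the difference = 7.580·√2 ≈ 10.720
z = |106 − 66| / 10.720 = 40 / 10.720 ≈ 3.731

3.73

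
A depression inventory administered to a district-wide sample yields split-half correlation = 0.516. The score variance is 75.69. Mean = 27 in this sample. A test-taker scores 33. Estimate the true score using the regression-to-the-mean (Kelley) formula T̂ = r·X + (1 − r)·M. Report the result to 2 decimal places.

Full-length reliability (Spearman-Brown) = 2(0.516)/(1+0.516) ≈ 0.6807
T̂ = r·X + (1 − r)·M = 0.6807*33 + 0.3193*27 ≈ 22.4644 + 8.6201 ≈ 31.0844

31.08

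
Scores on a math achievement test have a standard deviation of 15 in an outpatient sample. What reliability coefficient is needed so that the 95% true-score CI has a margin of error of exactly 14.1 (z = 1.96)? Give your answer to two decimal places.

SEM needed = half-width / z = 14.1/1.96 ≈ 7.19388
r = 1 − (7.19388/15)² ≈ 1 − 0.23001 ≈ 0.76999

0.77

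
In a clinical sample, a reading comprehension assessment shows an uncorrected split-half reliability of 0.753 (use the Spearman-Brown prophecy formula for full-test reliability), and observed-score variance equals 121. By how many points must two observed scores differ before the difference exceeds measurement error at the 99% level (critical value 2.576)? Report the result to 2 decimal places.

15.04

SD = √121 = 11.00000
Spearman-Brown: r = 2(0.753) / (1 + 0.753) = 1.50600 / 1.75300 ≈ 0.85910
SEM = 11.00000×√(1 − 0.85910) ≈ 4.12905
Standard error of the difference = 4.12905·√2 ≈ 5.83936
Minimum reliable difference = 2.576 × SE_diff ≈ 2.576 × 5.83936 ≈ 15.04219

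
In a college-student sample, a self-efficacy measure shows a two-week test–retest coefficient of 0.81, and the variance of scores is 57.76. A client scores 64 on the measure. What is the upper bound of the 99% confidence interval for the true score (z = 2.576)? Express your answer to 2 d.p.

72.53

σ = 57.76^(1/2) = 7.6000
SEM = 7.6000 × √(1 − 0.8100) = 7.6000 × √0.1900 ≃ 7.6000 × 0.4359 ≃ 3.3128
2.576 × SEM ≃ 8.5337
Upper limit = 64 + 8.5337 ≃ 72.5337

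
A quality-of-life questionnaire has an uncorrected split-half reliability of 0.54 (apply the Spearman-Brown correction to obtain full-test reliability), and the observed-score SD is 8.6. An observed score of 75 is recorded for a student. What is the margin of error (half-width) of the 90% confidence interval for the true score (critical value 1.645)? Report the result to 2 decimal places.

7.73

Full-length reliability (Spearman-Brown) = 2(0.54)/(1+0.54) ≈ 0.7013
The standard error of measurement is 8.6000×√(1 − 0.7013) ≈ 8.6000×0.5465 ≈ 4.7002.
1.645 × SEM ≈ 7.7318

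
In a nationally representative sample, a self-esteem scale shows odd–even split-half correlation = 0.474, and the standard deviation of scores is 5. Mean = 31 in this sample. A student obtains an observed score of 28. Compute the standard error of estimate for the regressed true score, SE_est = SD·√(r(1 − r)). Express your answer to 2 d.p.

Full-length reliability (Spearman-Brown) = 2(0.474)/(1+0.474) ≈ 0.6431
SE_est = SD × √(r(1 − r)) = 5.0000 × √0.2295 ≈ 5.0000 × 0.4791 ≈ 2.3954

2.40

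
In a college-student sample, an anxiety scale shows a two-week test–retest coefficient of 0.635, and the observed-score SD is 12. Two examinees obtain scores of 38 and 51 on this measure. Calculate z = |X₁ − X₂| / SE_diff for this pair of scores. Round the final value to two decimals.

1.27

The standard error of measurement is 12.000·√(1 − 0.635) ≈ 12.000·0.604 ≈ 7.250.
SE_diff = √2 · SEM ≈ 10.253
z = |38 − 51| / 10.253 = 13 / 10.253 ≈ 1.268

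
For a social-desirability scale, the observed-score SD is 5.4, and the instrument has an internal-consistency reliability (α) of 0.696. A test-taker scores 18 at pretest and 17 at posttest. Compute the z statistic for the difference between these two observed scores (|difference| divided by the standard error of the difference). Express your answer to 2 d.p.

0.24

The standard error of measurement is 5.40000*√(1 − 0.69600) ≈ 5.40000*0.55136 ≈ 2.97735.
SE_diff = √2 * SEM ≈ 4.21062
z = |18 − 17| / 4.21062 = 1 / 4.21062 ≈ 0.23749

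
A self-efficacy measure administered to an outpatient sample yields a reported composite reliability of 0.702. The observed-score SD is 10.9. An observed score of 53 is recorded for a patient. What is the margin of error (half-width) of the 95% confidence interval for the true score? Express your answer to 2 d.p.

SEM = 10.9000*√(1 − 0.7020) ≈ 5.9502
1.96 * SEM ≈ 11.6625

11.66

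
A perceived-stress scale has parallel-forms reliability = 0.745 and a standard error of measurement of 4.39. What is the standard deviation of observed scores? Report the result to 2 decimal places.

SD = 4.39 / √(1 − 0.745) ≃ 8.693

8.69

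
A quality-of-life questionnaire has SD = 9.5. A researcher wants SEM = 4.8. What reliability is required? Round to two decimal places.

Required reliability = 1 − (SEM/SD)² = 1 − 0.2553 ≈ 0.7447

0.74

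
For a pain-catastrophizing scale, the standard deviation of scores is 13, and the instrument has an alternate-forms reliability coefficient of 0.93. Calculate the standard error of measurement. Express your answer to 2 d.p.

3.44

SEM = 13.0000 * √(1 − 0.9300) = 13.0000 * √0.0700 ≃ 13.0000 * 0.2646 ≃ 3.4395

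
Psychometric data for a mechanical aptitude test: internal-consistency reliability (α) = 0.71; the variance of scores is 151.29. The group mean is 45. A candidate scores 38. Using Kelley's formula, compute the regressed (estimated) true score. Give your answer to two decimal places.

40.03

T̂ = 0.710(38) + 0.290(45) ≃ 40.030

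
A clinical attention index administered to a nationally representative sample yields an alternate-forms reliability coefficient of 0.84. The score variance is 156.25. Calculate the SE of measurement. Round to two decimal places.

SD = √156.25 = 12.500
The standard error of measurement is 12.500·√(1 − 0.840) ≈ 12.500·0.400 ≈ 5.000.

5.00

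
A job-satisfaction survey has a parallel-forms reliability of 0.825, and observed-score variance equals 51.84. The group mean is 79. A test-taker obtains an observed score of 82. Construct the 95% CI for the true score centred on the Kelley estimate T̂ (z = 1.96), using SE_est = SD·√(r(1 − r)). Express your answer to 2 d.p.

σ = 51.84^(1/2) = 7.2000
T̂ = 0.8250(82) + 0.1750(79) ≈ 81.4750
SE_est = SD × √(r(1 − r)) = 7.2000 × √0.1444 ≈ 7.2000 × 0.3800 ≈ 2.7358
CI = 81.4750 ± 1.96 × 2.7358 → [76.1129, 86.8371]

[76.11, 86.84]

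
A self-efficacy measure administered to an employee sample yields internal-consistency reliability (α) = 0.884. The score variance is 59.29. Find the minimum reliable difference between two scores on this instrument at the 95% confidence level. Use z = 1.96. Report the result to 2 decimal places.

SD = √59.29 = 7.70000
SEM = 7.70000 * √(1 − 0.88400) = 7.70000 * √0.11600 ≈ 7.70000 * 0.34059 ≈ 2.62253
SE_diff = √2 * SEM ≈ 3.70881
Smallest detectable difference = 1.96*3.70881 ≈ 7.26927

7.27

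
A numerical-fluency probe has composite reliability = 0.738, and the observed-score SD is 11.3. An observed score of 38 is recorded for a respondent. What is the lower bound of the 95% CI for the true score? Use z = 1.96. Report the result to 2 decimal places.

26.66

SEM = 11.30000 × √(1 − 0.73800) = 11.30000 × √0.26200 ≈ 11.30000 × 0.51186 ≈ 5.78401
Half-width = 1.96×5.78401 ≈ 11.33666
Lower bound: 38 − 11.33666 = 26.66334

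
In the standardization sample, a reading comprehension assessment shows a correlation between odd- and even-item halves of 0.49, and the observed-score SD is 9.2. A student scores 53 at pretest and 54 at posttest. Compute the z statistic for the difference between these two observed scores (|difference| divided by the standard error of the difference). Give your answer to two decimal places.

r_full = 2·0.49 / (1 + 0.49) ≃ 0.6577
The standard error of measurement is 9.2000*√(1 − 0.6577) ≃ 9.2000*0.5850 ≃ 5.3824.
SE_diff = √2 * SEM ≃ 7.6119
z = |53 − 54| / 7.6119 = 1 / 7.6119 ≃ 0.1314

0.13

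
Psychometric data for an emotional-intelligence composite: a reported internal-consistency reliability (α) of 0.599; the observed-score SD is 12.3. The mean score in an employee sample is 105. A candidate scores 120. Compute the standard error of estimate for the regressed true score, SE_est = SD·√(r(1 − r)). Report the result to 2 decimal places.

6.03

SE_est = SD × √(r(1 − r)) = 12.3000 × √0.2402 ≈ 12.3000 × 0.4901 ≈ 6.0282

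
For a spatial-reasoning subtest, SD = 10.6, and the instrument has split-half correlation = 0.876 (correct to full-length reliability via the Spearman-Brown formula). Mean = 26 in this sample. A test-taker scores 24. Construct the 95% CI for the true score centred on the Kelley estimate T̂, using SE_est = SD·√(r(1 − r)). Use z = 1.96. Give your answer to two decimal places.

[18.97, 29.29]

r_full = 2·0.876 / (1 + 0.876) ≈ 0.9339
T̂ = r·X + (1 − r)·M = 0.9339·24 + 0.0661·26 = 22.4136 + 1.7186 ≈ 24.1322
SE_est = SD · √(r(1 − r)) = 10.6000 · √0.0617 ≈ 10.6000 · 0.2485 ≈ 2.6336
95% CI: 24.1322 ± 5.1619 ≈ (18.9703, 29.2941)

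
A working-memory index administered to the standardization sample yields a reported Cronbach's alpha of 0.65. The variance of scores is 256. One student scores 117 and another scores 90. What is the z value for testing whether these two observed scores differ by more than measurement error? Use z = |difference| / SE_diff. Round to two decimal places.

σ = 256^(1/2) = 16.000
The standard error of measurement is 16.000·√(1 − 0.650) ≈ 16.000·0.592 ≈ 9.466.
Standard error of the difference = 9.466·√2 ≈ 13.387
z = 27 / 13.387 ≈ 2.017

2.02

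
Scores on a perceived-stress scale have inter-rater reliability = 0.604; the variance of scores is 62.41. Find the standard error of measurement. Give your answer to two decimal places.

4.97

SD = √62.41 ≈ 7.9000
SEM = 7.9000 × √(1 − 0.6040) = 7.9000 × √0.3960 ≈ 7.9000 × 0.6293 ≈ 4.9714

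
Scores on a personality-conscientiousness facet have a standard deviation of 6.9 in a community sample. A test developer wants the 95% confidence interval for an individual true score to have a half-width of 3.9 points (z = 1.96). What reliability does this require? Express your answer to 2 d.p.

Required SEM = 3.9 / 1.96 ≈ 1.98980
r = 1 − (SEM / SD)² = 1 − (1.98980 / 6.9)² ≈ 1 − 0.08316 ≈ 0.91684

0.92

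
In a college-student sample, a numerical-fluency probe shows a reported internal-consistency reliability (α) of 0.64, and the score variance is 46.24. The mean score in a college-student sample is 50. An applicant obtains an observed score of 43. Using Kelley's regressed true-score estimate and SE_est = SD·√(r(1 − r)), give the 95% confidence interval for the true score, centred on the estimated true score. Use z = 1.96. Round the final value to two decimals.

SD = √46.24 = 6.8000
Estimated true score = 0.6400*43 + (1 − 0.6400)*50 ≃ 45.5200
SE_est = SD * √(r(1 − r)) = 6.8000 * √0.2304 ≃ 6.8000 * 0.4800 ≃ 3.2640
CI = 45.5200 ± 1.96 * 3.2640 → [39.1226, 51.9174]

[39.12, 51.92]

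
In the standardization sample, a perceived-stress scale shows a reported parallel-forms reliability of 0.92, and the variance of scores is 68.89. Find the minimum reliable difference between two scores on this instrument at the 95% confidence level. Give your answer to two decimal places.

6.51

σ = 68.89^(1/2) = 8.300
SEM = 8.300 * √(1 − 0.920) = 8.300 * √0.080 ≃ 8.300 * 0.283 ≃ 2.348
Standard error of the difference = 2.348·√2 ≃ 3.320
Smallest detectable difference = 1.96*3.320 ≃ 6.507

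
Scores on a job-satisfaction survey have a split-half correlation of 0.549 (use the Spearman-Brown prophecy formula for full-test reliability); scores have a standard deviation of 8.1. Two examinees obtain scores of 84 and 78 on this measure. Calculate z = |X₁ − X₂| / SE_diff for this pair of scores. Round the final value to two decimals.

Spearman-Brown: r = 2(0.549) / (1 + 0.549) = 1.098 / 1.549 ≈ 0.709
SEM = 8.100 · √(1 − 0.709) = 8.100 · √0.291 ≈ 8.100 · 0.540 ≈ 4.371
Standard error of the difference = 4.371·√2 ≈ 6.181
z = |84 − 78| / 6.181 = 6 / 6.181 ≈ 0.971

0.97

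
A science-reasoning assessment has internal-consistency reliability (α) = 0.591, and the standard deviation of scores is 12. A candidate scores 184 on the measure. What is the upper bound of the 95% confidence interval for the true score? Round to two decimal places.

SEM = 12.000·√(1 − 0.591) ≈ 7.674
Margin = 1.96 · 7.674 ≈ 15.042
Upper bound: 184 + 15.042 = 199.042

199.04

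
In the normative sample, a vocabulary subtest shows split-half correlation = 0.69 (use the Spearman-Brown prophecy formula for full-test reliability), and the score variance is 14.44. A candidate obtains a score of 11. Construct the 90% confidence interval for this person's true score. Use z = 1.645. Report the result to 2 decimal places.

σ = 14.44^(1/2) = 3.80000
r_full = 2·0.69 / (1 + 0.69) ≃ 0.81657
SEM = 3.80000 × √(1 − 0.81657) = 3.80000 × √0.18343 ≃ 3.80000 × 0.42829 ≃ 1.62750
1.645 × SEM ≃ 2.67724
CI = 11 ± 2.67724 → [8.32276, 13.67724]

[8.32, 13.68]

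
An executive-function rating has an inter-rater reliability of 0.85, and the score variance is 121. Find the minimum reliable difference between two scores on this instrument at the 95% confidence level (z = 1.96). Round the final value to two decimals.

SD = √121 = 11.00000
SEM = 11.00000 × √(1 − 0.85000) = 11.00000 × √0.15000 ≃ 11.00000 × 0.38730 ≃ 4.26028
SE_diff = SEM × √2 ≃ 4.26028 × 1.41421 ≃ 6.02495
Smallest detectable difference = 1.96×6.02495 ≃ 11.80890

11.81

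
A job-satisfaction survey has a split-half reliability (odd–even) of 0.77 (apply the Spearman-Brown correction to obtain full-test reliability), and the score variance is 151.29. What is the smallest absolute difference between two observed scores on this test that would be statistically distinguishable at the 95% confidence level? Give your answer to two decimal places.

12.29

σ = 151.29^(1/2) = 12.30000
Spearman-Brown: r = 2(0.77) / (1 + 0.77) = 1.54000 / 1.77000 ≈ 0.87006
SEM = 12.30000·√(1 − 0.87006) ≈ 4.43386
SE_diff = SEM · √2 ≈ 4.43386 · 1.41421 ≈ 6.27043
Minimum reliable difference = 1.96 · SE_diff ≈ 1.96 · 6.27043 ≈ 12.29004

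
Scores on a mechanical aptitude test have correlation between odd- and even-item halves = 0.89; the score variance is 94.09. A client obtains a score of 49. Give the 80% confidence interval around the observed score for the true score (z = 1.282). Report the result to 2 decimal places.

SD = √94.09 = 9.700
Spearman-Brown: r = 2(0.89) / (1 + 0.89) = 1.780 / 1.890 ≃ 0.942
SEM = 9.700 · √(1 − 0.942) = 9.700 · √0.058 ≃ 9.700 · 0.241 ≃ 2.340
Half-width = 1.282·2.340 ≃ 3.000
Interval: (46.000, 52.000)

[46.00, 52.00]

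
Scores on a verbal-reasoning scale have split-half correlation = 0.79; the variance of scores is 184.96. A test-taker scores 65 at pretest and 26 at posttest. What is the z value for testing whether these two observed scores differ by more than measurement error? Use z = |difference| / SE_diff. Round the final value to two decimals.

5.92

σ = 184.96^(1/2) = 13.6000
Full-length reliability (Spearman-Brown) = 2(0.79)/(1+0.79) ≈ 0.8827
The standard error of measurement is 13.6000·√(1 − 0.8827) ≈ 13.6000·0.3425 ≈ 4.6582.
Standard error of the difference = 4.6582·√2 ≈ 6.5877
z = |65 − 26| / 6.5877 = 39 / 6.5877 ≈ 5.9201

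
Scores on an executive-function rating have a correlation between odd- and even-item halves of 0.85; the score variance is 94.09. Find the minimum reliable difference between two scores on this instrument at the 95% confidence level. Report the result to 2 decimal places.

σ = 94.09^(1/2) = 9.700
Full-length reliability (Spearman-Brown) = 2(0.85)/(1+0.85) ≃ 0.919
SEM = 9.700 × √(1 − 0.919) = 9.700 × √0.081 ≃ 9.700 × 0.285 ≃ 2.762
Standard error of the difference = 2.762·√2 ≃ 3.906
Smallest detectable difference = 1.96×3.906 ≃ 7.656

7.66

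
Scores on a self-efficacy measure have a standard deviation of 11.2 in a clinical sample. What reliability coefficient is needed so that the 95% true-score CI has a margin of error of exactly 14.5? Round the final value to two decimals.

Required SEM = 14.5 / 1.96 ≈ 7.3980
Required reliability = 1 − (SEM/SD)² = 1 − 0.4363 ≈ 0.5637

0.56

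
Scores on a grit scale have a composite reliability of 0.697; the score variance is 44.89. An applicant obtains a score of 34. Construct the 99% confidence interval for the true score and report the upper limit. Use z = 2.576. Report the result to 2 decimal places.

SD = √44.89 ≈ 6.700
SEM = 6.700 · √(1 − 0.697) = 6.700 · √0.303 ≈ 6.700 · 0.550 ≈ 3.688
Margin = 2.576 · 3.688 ≈ 9.500
Upper bound: 34 + 9.500 = 43.500

43.50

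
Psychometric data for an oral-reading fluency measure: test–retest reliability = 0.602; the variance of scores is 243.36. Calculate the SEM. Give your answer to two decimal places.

σ = 243.36^(1/2) = 15.6000
The standard error of measurement is 15.6000×√(1 − 0.6020) ≈ 15.6000×0.6309 ≈ 9.8416.

9.84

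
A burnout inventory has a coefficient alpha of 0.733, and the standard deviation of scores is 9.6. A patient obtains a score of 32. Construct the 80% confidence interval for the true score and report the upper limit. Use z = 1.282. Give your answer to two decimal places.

38.36

SEM = 9.600*√(1 − 0.733) ≈ 4.961
Half-width = 1.282*4.961 ≈ 6.359
Upper bound: 32 + 6.359 = 38.359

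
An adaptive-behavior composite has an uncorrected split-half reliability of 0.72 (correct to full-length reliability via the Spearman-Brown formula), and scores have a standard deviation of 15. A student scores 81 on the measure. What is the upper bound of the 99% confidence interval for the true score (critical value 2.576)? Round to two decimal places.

96.59

Spearman-Brown: r = 2(0.72) / (1 + 0.72) = 1.4400 / 1.7200 ≈ 0.8372
The standard error of measurement is 15.0000×√(1 − 0.8372) ≈ 15.0000×0.4035 ≈ 6.0521.
Margin = 2.576 × 6.0521 ≈ 15.5902
Upper limit = 81 + 15.5902 ≈ 96.5902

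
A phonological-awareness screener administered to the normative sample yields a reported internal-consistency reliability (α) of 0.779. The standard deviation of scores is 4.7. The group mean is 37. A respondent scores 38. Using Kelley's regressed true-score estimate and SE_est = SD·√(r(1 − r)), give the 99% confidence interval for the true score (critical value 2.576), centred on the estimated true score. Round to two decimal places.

[32.76, 42.80]

T̂ = r·X + (1 − r)·M = 0.77900*38 + 0.22100*37 = 29.60200 + 8.17700 ≈ 37.77900
SE_est = SD * √(r(1 − r)) = 4.70000 * √0.17216 ≈ 4.70000 * 0.41492 ≈ 1.95013
99% CI: 37.77900 ± 5.02353 ≈ (32.75547, 42.80253)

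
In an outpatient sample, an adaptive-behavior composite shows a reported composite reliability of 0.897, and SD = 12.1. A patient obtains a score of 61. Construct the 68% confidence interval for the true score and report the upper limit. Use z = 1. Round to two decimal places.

SEM = 12.100 * √(1 − 0.897) = 12.100 * √0.103 ≈ 12.100 * 0.321 ≈ 3.883
Margin = 1 * 3.883 ≈ 3.883
Upper bound: 61 + 3.883 = 64.883

64.88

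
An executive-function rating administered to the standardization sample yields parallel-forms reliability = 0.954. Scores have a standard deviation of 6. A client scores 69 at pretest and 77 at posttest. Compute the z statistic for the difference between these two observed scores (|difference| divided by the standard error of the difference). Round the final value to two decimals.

SEM = 6.000×√(1 − 0.954) ≃ 1.287
Standard error of the difference = 1.287·√2 ≃ 1.820
z = |69 − 77| / 1.820 = 8 / 1.820 ≃ 4.396

4.40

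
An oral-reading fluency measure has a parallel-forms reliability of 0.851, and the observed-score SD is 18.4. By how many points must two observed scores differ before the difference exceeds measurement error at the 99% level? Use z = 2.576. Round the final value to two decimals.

The standard error of measurement is 18.400×√(1 − 0.851) ≃ 18.400×0.386 ≃ 7.102.
Standard error of the difference = 7.102·√2 ≃ 10.044
Minimum reliable difference = 2.576 × SE_diff ≃ 2.576 × 10.044 ≃ 25.874

25.87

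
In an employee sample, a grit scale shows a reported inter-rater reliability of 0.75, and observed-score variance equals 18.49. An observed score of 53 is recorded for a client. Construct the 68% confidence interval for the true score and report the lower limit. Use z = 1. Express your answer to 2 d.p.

50.85

SD = √18.49 ≈ 4.300
SEM = 4.300 · √(1 − 0.750) = 4.300 · √0.250 ≈ 4.300 · 0.500 ≈ 2.150
1 · SEM ≈ 2.150
Lower limit = 53 − 2.150 ≈ 50.850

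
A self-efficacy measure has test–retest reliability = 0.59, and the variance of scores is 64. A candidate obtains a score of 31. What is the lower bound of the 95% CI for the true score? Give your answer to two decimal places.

20.96

SD = √64 = 8.0000
The standard error of measurement is 8.0000·√(1 − 0.5900) ≃ 8.0000·0.6403 ≃ 5.1225.
Half-width = 1.96·5.1225 ≃ 10.0401
Lower limit = 31 − 10.0401 ≃ 20.9599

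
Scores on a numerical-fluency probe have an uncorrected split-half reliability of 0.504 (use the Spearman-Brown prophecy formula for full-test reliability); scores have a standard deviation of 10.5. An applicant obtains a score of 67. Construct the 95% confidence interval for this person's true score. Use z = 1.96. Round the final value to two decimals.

Spearman-Brown: r = 2(0.504) / (1 + 0.504) = 1.008 / 1.504 ≈ 0.670
The standard error of measurement is 10.500*√(1 − 0.670) ≈ 10.500*0.574 ≈ 6.030.
Half-width = 1.96*6.030 ≈ 11.818
CI = 67 ± 11.818 → [55.182, 78.818]

[55.18, 78.82]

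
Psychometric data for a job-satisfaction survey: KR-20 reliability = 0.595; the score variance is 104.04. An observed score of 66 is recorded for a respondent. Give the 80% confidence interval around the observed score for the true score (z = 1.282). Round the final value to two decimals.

[57.68, 74.32]

SD = √104.04 ≈ 10.200
The standard error of measurement is 10.200·√(1 − 0.595) ≈ 10.200·0.636 ≈ 6.491.
Margin = 1.282 · 6.491 ≈ 8.322
80% CI: 66 ± 8.322 = [57.678, 74.322]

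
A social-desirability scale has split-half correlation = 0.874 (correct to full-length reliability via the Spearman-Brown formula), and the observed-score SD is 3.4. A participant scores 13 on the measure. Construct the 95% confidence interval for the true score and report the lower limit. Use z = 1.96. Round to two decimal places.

r_full = 2·0.874 / (1 + 0.874) ≈ 0.9328
SEM = 3.4000*√(1 − 0.9328) ≈ 0.8816
1.96 * SEM ≈ 1.7280
Lower bound: 13 − 1.7280 = 11.2720

11.27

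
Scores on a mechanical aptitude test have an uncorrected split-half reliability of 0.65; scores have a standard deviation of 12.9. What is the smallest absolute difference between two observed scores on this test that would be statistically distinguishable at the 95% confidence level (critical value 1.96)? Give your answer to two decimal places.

r_full = 2·0.65 / (1 + 0.65) ≃ 0.7879
SEM = 12.9000×√(1 − 0.7879) ≃ 5.9413
Standard error of the difference = 5.9413·√2 ≃ 8.4023
Smallest detectable difference = 1.96×8.4023 ≃ 16.4685

16.47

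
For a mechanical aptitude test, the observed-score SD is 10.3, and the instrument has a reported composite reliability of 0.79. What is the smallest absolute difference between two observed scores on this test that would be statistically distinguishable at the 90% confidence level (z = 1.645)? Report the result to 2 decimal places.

10.98

SEM = 10.3000×√(1 − 0.7900) ≃ 4.7201
SE_diff = SEM × √2 ≃ 4.7201 × 1.4142 ≃ 6.6752
Minimum reliable difference = 1.645 × SE_diff ≃ 1.645 × 6.6752 ≃ 10.9806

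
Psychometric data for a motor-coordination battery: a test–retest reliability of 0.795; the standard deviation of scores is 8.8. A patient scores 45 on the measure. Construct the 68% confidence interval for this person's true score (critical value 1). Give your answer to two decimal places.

SEM = 8.8000 * √(1 − 0.7950) = 8.8000 * √0.2050 ≈ 8.8000 * 0.4528 ≈ 3.9844
Half-width = 1*3.9844 ≈ 3.9844
CI = 45 ± 3.9844 → [41.0156, 48.9844]

[41.02, 48.98]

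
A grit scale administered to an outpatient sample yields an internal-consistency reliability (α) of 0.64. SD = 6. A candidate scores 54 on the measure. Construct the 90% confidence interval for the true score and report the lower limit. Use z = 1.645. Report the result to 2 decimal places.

The standard error of measurement is 6.0000·√(1 − 0.6400) ≈ 6.0000·0.6000 ≈ 3.6000.
Margin = 1.645 · 3.6000 ≈ 5.9220
Lower bound: 54 − 5.9220 = 48.0780

48.08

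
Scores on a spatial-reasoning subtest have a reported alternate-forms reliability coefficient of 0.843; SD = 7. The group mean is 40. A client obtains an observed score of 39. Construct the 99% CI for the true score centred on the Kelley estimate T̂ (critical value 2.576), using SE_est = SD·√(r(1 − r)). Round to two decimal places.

[32.60, 45.72]

T̂ = 0.8430(39) + 0.1570(40) ≈ 39.1570
SE_est = SD · √(r(1 − r)) = 7.0000 · √0.1324 ≈ 7.0000 · 0.3638 ≈ 2.5466
99% CI: 39.1570 ± 6.5601 ≈ (32.5969, 45.7171)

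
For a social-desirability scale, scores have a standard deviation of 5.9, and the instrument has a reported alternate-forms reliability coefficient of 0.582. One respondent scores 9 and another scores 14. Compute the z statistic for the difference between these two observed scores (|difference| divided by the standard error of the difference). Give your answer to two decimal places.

The standard error of measurement is 5.90000*√(1 − 0.58200) ≃ 5.90000*0.64653 ≃ 3.81452.
Standard error of the difference = 3.81452·√2 ≃ 5.39455
z = 5 / 5.39455 ≃ 0.92686

0.93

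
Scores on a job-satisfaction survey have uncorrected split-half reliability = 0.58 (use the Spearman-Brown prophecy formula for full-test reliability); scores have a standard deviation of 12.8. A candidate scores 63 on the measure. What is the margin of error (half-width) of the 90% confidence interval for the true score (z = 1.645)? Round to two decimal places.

10.86

Spearman-Brown: r = 2(0.58) / (1 + 0.58) = 1.160 / 1.580 ≈ 0.734
The standard error of measurement is 12.800×√(1 − 0.734) ≈ 12.800×0.516 ≈ 6.599.
Half-width = 1.645×6.599 ≈ 10.856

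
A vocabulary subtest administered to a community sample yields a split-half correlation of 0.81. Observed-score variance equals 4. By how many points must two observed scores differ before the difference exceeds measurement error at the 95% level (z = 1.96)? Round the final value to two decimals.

SD = √4 = 2.0000
r_full = 2·0.81 / (1 + 0.81) ≈ 0.8950
SEM = 2.0000 · √(1 − 0.8950) = 2.0000 · √0.1050 ≈ 2.0000 · 0.3240 ≈ 0.6480
SE_diff = SEM · √2 ≈ 0.6480 · 1.4142 ≈ 0.9164
Minimum reliable difference = 1.96 · SE_diff ≈ 1.96 · 0.9164 ≈ 1.7961

1.80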